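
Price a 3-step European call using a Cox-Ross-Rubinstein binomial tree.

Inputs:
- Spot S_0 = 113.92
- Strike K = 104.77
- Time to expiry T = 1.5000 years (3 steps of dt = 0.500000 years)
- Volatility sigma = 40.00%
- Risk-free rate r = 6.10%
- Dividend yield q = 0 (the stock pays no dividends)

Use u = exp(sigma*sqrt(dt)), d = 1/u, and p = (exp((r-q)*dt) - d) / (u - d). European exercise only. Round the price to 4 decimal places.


Answer: Price = V(0,0) = 32.0178

Derivation:
dt = T/N = 0.500000
u = exp(sigma*sqrt(dt)) = 1.326896; d = 1/u = 0.753638
p = (exp((r-q)*dt) - d) / (u - d) = 0.483781
Discount per step: exp(-r*dt) = 0.969960
Stock lattice S(k, i) with i counting down-moves:
  k=0: S(0,0) = 113.9200
  k=1: S(1,0) = 151.1600; S(1,1) = 85.8545
  k=2: S(2,0) = 200.5737; S(2,1) = 113.9200; S(2,2) = 64.7032
  k=3: S(3,0) = 266.1406; S(3,1) = 151.1600; S(3,2) = 85.8545; S(3,3) = 48.7628
Terminal payoffs V(N, i) = max(S_T - K, 0):
  V(3,0) = 161.370559; V(3,1) = 46.390043; V(3,2) = 0.000000; V(3,3) = 0.000000
Backward induction: V(k, i) = exp(-r*dt) * [p * V(k+1, i) + (1-p) * V(k+1, i+1)].
  V(2,0) = exp(-r*dt) * [p*161.370559 + (1-p)*46.390043] = 98.950968
  V(2,1) = exp(-r*dt) * [p*46.390043 + (1-p)*0.000000] = 21.768469
  V(2,2) = exp(-r*dt) * [p*0.000000 + (1-p)*0.000000] = 0.000000
  V(1,0) = exp(-r*dt) * [p*98.950968 + (1-p)*21.768469] = 57.332344
  V(1,1) = exp(-r*dt) * [p*21.768469 + (1-p)*0.000000] = 10.214827
  V(0,0) = exp(-r*dt) * [p*57.332344 + (1-p)*10.214827] = 32.017813


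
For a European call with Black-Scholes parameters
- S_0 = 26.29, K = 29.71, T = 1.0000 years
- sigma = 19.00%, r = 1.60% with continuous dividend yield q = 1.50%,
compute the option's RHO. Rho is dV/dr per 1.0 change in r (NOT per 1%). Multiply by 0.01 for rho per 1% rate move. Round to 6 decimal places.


d1 = -0.5433950039; d2 = -0.7333950039
phi(d1) = 0.3441844414; exp(-qT) = 0.9851119396; exp(-rT) = 0.9841273201
N(d2) = 0.2316587728
Rho = K*T*exp(-rT)*N(d2) = 29.7100 * 1.0000 * 0.9841273201 * 0.2316587728 = 6.773337

Answer: Rho = 6.773337


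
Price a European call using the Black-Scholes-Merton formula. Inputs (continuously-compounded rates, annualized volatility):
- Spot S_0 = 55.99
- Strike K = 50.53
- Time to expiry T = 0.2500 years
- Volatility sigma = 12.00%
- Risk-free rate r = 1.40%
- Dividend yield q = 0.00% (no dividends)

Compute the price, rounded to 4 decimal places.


d1 = (ln(S/K) + (r - q + 0.5*sigma^2) * T) / (sigma * sqrt(T)) = 1.79843140
d2 = d1 - sigma * sqrt(T) = 1.73843140
exp(-rT) = 0.99650612; exp(-qT) = 1.00000000
C = S_0 * exp(-qT) * N(d1) - K * exp(-rT) * N(d2)
N(d1) = 0.96394566; N(d2) = 0.95893259
C = 55.9900 * 1.00000000 * 0.96394566 - 50.5300 * 0.99650612 * 0.95893259 = 5.6857

Answer: Price = 5.6857


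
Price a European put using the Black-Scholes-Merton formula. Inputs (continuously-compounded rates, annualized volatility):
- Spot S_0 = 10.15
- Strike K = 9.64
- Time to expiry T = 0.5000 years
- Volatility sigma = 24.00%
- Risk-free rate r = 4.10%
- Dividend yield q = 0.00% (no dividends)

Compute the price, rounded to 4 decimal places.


d1 = (ln(S/K) + (r - q + 0.5*sigma^2) * T) / (sigma * sqrt(T)) = 0.50942681
d2 = d1 - sigma * sqrt(T) = 0.33972118
exp(-rT) = 0.97970870; exp(-qT) = 1.00000000
P = K * exp(-rT) * N(-d2) - S_0 * exp(-qT) * N(-d1)
N(-d1) = 0.30522654; N(-d2) = 0.36703325
P = 9.6400 * 0.97970870 * 0.36703325 - 10.1500 * 1.00000000 * 0.30522654 = 0.3684

Answer: Price = 0.3684


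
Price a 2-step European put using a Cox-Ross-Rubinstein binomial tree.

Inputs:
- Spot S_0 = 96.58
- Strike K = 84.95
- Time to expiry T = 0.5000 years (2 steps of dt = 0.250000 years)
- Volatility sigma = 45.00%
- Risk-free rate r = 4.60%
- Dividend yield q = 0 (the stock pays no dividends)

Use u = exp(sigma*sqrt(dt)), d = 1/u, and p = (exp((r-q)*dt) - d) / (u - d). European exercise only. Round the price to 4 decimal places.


Answer: Price = V(0,0) = 6.4275

Derivation:
dt = T/N = 0.250000
u = exp(sigma*sqrt(dt)) = 1.252323; d = 1/u = 0.798516
p = (exp((r-q)*dt) - d) / (u - d) = 0.469474
Discount per step: exp(-r*dt) = 0.988566
Stock lattice S(k, i) with i counting down-moves:
  k=0: S(0,0) = 96.5800
  k=1: S(1,0) = 120.9493; S(1,1) = 77.1207
  k=2: S(2,0) = 151.4676; S(2,1) = 96.5800; S(2,2) = 61.5821
Terminal payoffs V(N, i) = max(K - S_T, 0):
  V(2,0) = 0.000000; V(2,1) = 0.000000; V(2,2) = 23.367873
Backward induction: V(k, i) = exp(-r*dt) * [p * V(k+1, i) + (1-p) * V(k+1, i+1)].
  V(1,0) = exp(-r*dt) * [p*0.000000 + (1-p)*0.000000] = 0.000000
  V(1,1) = exp(-r*dt) * [p*0.000000 + (1-p)*23.367873] = 12.255522
  V(0,0) = exp(-r*dt) * [p*0.000000 + (1-p)*12.255522] = 6.427535


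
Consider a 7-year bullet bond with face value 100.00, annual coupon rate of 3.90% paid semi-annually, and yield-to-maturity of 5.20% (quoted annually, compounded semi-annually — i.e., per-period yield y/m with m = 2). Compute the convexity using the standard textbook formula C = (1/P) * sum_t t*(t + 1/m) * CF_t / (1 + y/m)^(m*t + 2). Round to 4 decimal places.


Answer: Convexity = 41.9292

Derivation:
Coupon per period c = face * coupon_rate / m = 1.950000
Periods per year m = 2; per-period yield y/m = 0.026000
Number of cashflows N = 14
Cashflows (t years, CF_t, discount factor 1/(1+y/m)^(m*t), PV):
  t = 0.5000: CF_t = 1.950000, DF = 0.974659, PV = 1.900585
  t = 1.0000: CF_t = 1.950000, DF = 0.949960, PV = 1.852422
  t = 1.5000: CF_t = 1.950000, DF = 0.925887, PV = 1.805479
  t = 2.0000: CF_t = 1.950000, DF = 0.902424, PV = 1.759726
  t = 2.5000: CF_t = 1.950000, DF = 0.879555, PV = 1.715133
  t = 3.0000: CF_t = 1.950000, DF = 0.857266, PV = 1.671670
  t = 3.5000: CF_t = 1.950000, DF = 0.835542, PV = 1.629308
  t = 4.0000: CF_t = 1.950000, DF = 0.814369, PV = 1.588019
  t = 4.5000: CF_t = 1.950000, DF = 0.793732, PV = 1.547777
  t = 5.0000: CF_t = 1.950000, DF = 0.773618, PV = 1.508554
  t = 5.5000: CF_t = 1.950000, DF = 0.754013, PV = 1.470326
  t = 6.0000: CF_t = 1.950000, DF = 0.734906, PV = 1.433066
  t = 6.5000: CF_t = 1.950000, DF = 0.716282, PV = 1.396751
  t = 7.0000: CF_t = 101.950000, DF = 0.698131, PV = 71.174460
Price P = sum_t PV_t = 92.453276
Convexity numerator sum_t t*(t + 1/m) * CF_t / (1+y/m)^(m*t + 2):
  t = 0.5000: term = 0.902740
  t = 1.0000: term = 2.639590
  t = 1.5000: term = 5.145399
  t = 2.0000: term = 8.358348
  t = 2.5000: term = 12.219807
  t = 3.0000: term = 16.674201
  t = 3.5000: term = 21.668877
  t = 4.0000: term = 27.153981
  t = 4.5000: term = 33.082335
  t = 5.0000: term = 39.409323
  t = 5.5000: term = 46.092776
  t = 6.0000: term = 53.092866
  t = 6.5000: term = 60.372005
  t = 7.0000: term = 3549.676383
Convexity = (1/P) * sum = 3876.488630 / 92.453276 = 41.929165


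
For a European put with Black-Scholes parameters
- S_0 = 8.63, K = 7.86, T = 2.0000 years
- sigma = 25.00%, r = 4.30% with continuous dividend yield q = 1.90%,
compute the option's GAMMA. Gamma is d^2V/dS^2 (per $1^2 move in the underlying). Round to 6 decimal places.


Answer: Gamma = 0.106580

Derivation:
d1 = 0.5768800529; d2 = 0.2233266623
phi(d1) = 0.3377890027; exp(-qT) = 0.9627129409; exp(-rT) = 0.9175942312
Gamma = exp(-qT) * phi(d1) / (S * sigma * sqrt(T)) = 0.9627129409 * 0.3377890027 / (8.6300 * 0.2500 * 1.4142135624) = 0.106580


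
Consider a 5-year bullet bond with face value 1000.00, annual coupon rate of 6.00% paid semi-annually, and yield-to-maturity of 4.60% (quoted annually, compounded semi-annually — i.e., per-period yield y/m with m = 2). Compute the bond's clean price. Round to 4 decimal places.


Coupon per period c = face * coupon_rate / m = 30.000000
Periods per year m = 2; per-period yield y/m = 0.023000
Number of cashflows N = 10
Cashflows (t years, CF_t, discount factor 1/(1+y/m)^(m*t), PV):
  t = 0.5000: CF_t = 30.000000, DF = 0.977517, PV = 29.325513
  t = 1.0000: CF_t = 30.000000, DF = 0.955540, PV = 28.666191
  t = 1.5000: CF_t = 30.000000, DF = 0.934056, PV = 28.021692
  t = 2.0000: CF_t = 30.000000, DF = 0.913056, PV = 27.391683
  t = 2.5000: CF_t = 30.000000, DF = 0.892528, PV = 26.775839
  t = 3.0000: CF_t = 30.000000, DF = 0.872461, PV = 26.173841
  t = 3.5000: CF_t = 30.000000, DF = 0.852846, PV = 25.585377
  t = 4.0000: CF_t = 30.000000, DF = 0.833671, PV = 25.010144
  t = 4.5000: CF_t = 30.000000, DF = 0.814928, PV = 24.447843
  t = 5.0000: CF_t = 1030.000000, DF = 0.796606, PV = 820.504349
Price P = sum_t PV_t = 1061.902472

Answer: Price = 1061.9025


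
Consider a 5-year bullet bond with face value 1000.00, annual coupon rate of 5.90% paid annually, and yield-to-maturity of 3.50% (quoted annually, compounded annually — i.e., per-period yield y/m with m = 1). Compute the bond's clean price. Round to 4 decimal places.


Coupon per period c = face * coupon_rate / m = 59.000000
Periods per year m = 1; per-period yield y/m = 0.035000
Number of cashflows N = 5
Cashflows (t years, CF_t, discount factor 1/(1+y/m)^(m*t), PV):
  t = 1.0000: CF_t = 59.000000, DF = 0.966184, PV = 57.004831
  t = 2.0000: CF_t = 59.000000, DF = 0.933511, PV = 55.077131
  t = 3.0000: CF_t = 59.000000, DF = 0.901943, PV = 53.214620
  t = 4.0000: CF_t = 59.000000, DF = 0.871442, PV = 51.415091
  t = 5.0000: CF_t = 1059.000000, DF = 0.841973, PV = 891.649584
Price P = sum_t PV_t = 1108.361257

Answer: Price = 1108.3613


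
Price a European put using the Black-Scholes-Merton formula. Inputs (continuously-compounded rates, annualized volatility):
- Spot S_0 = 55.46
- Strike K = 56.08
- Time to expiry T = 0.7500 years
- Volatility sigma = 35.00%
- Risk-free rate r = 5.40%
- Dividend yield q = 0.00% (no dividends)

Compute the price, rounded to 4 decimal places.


d1 = (ln(S/K) + (r - q + 0.5*sigma^2) * T) / (sigma * sqrt(T)) = 0.24849254
d2 = d1 - sigma * sqrt(T) = -0.05461635
exp(-rT) = 0.96030916; exp(-qT) = 1.00000000
P = K * exp(-rT) * N(-d2) - S_0 * exp(-qT) * N(-d1)
N(-d1) = 0.40187667; N(-d2) = 0.52177795
P = 56.0800 * 0.96030916 * 0.52177795 - 55.4600 * 1.00000000 * 0.40187667 = 5.8118

Answer: Price = 5.8118


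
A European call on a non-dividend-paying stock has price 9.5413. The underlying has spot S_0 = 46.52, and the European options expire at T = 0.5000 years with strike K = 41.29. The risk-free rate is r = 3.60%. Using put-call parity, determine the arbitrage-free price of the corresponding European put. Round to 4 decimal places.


Answer: Put price = 3.5747

Derivation:
Put-call parity: C - P = S_0 * exp(-qT) - K * exp(-rT).
S_0 * exp(-qT) = 46.5200 * 1.00000000 = 46.52000000
K * exp(-rT) = 41.2900 * 0.98216103 = 40.55342903
P = C - S*exp(-qT) + K*exp(-rT)
P = 9.5413 - 46.52000000 + 40.55342903 = 3.5747


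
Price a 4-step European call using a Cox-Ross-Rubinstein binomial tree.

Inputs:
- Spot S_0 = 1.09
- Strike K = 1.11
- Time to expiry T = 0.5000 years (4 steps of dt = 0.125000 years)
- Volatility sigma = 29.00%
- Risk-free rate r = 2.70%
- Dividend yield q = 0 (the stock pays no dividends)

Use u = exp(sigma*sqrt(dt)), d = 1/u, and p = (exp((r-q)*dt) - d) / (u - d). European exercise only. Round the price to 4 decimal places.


dt = T/N = 0.125000
u = exp(sigma*sqrt(dt)) = 1.107971; d = 1/u = 0.902551
p = (exp((r-q)*dt) - d) / (u - d) = 0.490847
Discount per step: exp(-r*dt) = 0.996631
Stock lattice S(k, i) with i counting down-moves:
  k=0: S(0,0) = 1.0900
  k=1: S(1,0) = 1.2077; S(1,1) = 0.9838
  k=2: S(2,0) = 1.3381; S(2,1) = 1.0900; S(2,2) = 0.8879
  k=3: S(3,0) = 1.4826; S(3,1) = 1.2077; S(3,2) = 0.9838; S(3,3) = 0.8014
  k=4: S(4,0) = 1.6426; S(4,1) = 1.3381; S(4,2) = 1.0900; S(4,3) = 0.8879; S(4,4) = 0.7233
Terminal payoffs V(N, i) = max(S_T - K, 0):
  V(4,0) = 0.532632; V(4,1) = 0.228084; V(4,2) = 0.000000; V(4,3) = 0.000000; V(4,4) = 0.000000
Backward induction: V(k, i) = exp(-r*dt) * [p * V(k+1, i) + (1-p) * V(k+1, i+1)].
  V(3,0) = exp(-r*dt) * [p*0.532632 + (1-p)*0.228084] = 0.376298
  V(3,1) = exp(-r*dt) * [p*0.228084 + (1-p)*0.000000] = 0.111577
  V(3,2) = exp(-r*dt) * [p*0.000000 + (1-p)*0.000000] = 0.000000
  V(3,3) = exp(-r*dt) * [p*0.000000 + (1-p)*0.000000] = 0.000000
  V(2,0) = exp(-r*dt) * [p*0.376298 + (1-p)*0.111577] = 0.240701
  V(2,1) = exp(-r*dt) * [p*0.111577 + (1-p)*0.000000] = 0.054583
  V(2,2) = exp(-r*dt) * [p*0.000000 + (1-p)*0.000000] = 0.000000
  V(1,0) = exp(-r*dt) * [p*0.240701 + (1-p)*0.054583] = 0.145447
  V(1,1) = exp(-r*dt) * [p*0.054583 + (1-p)*0.000000] = 0.026702
  V(0,0) = exp(-r*dt) * [p*0.145447 + (1-p)*0.026702] = 0.084701

Answer: Price = V(0,0) = 0.0847


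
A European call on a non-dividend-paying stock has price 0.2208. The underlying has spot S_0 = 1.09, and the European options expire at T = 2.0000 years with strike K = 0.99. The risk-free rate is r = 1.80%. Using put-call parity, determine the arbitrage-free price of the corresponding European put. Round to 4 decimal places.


Answer: Put price = 0.0858

Derivation:
Put-call parity: C - P = S_0 * exp(-qT) - K * exp(-rT).
S_0 * exp(-qT) = 1.0900 * 1.00000000 = 1.09000000
K * exp(-rT) = 0.9900 * 0.96464029 = 0.95499389
P = C - S*exp(-qT) + K*exp(-rT)
P = 0.2208 - 1.09000000 + 0.95499389 = 0.0858


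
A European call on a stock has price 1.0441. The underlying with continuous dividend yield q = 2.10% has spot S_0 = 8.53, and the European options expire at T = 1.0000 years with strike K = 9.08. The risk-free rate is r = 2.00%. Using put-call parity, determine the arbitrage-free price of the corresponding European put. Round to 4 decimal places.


Answer: Put price = 1.5916

Derivation:
Put-call parity: C - P = S_0 * exp(-qT) - K * exp(-rT).
S_0 * exp(-qT) = 8.5300 * 0.97921896 = 8.35273777
K * exp(-rT) = 9.0800 * 0.98019867 = 8.90020395
P = C - S*exp(-qT) + K*exp(-rT)
P = 1.0441 - 8.35273777 + 8.90020395 = 1.5916


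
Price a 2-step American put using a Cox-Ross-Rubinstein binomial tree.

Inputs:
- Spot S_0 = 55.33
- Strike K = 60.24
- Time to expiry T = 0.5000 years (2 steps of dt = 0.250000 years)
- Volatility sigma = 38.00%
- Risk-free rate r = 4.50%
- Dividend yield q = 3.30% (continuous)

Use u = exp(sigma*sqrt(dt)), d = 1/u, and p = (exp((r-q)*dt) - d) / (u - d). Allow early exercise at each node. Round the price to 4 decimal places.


Answer: Price = V(0,0) = 8.9196

Derivation:
dt = T/N = 0.250000
u = exp(sigma*sqrt(dt)) = 1.209250; d = 1/u = 0.826959
p = (exp((r-q)*dt) - d) / (u - d) = 0.460502
Discount per step: exp(-r*dt) = 0.988813
Stock lattice S(k, i) with i counting down-moves:
  k=0: S(0,0) = 55.3300
  k=1: S(1,0) = 66.9078; S(1,1) = 45.7556
  k=2: S(2,0) = 80.9082; S(2,1) = 55.3300; S(2,2) = 37.8381
Terminal payoffs V(N, i) = max(K - S_T, 0):
  V(2,0) = 0.000000; V(2,1) = 4.910000; V(2,2) = 22.401948
Backward induction: V(k, i) = exp(-r*dt) * [p * V(k+1, i) + (1-p) * V(k+1, i+1)]; then take max(V_cont, immediate exercise) for American.
  V(1,0) = exp(-r*dt) * [p*0.000000 + (1-p)*4.910000] = 2.619304; exercise = 0.000000; V(1,0) = max -> 2.619304
  V(1,1) = exp(-r*dt) * [p*4.910000 + (1-p)*22.401948] = 14.186380; exercise = 14.484351; V(1,1) = max -> 14.484351
  V(0,0) = exp(-r*dt) * [p*2.619304 + (1-p)*14.484351] = 8.919566; exercise = 4.910000; V(0,0) = max -> 8.919566


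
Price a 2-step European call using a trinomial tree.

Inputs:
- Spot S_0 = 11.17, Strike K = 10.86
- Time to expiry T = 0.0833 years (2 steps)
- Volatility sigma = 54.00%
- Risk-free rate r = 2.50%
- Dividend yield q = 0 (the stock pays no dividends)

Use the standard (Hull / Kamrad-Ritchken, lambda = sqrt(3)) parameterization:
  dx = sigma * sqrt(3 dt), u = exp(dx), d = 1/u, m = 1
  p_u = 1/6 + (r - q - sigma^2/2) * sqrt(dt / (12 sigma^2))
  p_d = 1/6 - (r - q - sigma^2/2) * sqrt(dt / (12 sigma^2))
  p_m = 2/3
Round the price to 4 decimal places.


dt = T/N = 0.041650; dx = sigma*sqrt(3*dt) = 0.190881
u = exp(dx) = 1.210315; d = 1/u = 0.826231
p_u = 0.153487, p_m = 0.666667, p_d = 0.179846
Discount per step: exp(-r*dt) = 0.998959
Stock lattice S(k, j) with j the centered position index:
  k=0: S(0,+0) = 11.1700
  k=1: S(1,-1) = 9.2290; S(1,+0) = 11.1700; S(1,+1) = 13.5192
  k=2: S(2,-2) = 7.6253; S(2,-1) = 9.2290; S(2,+0) = 11.1700; S(2,+1) = 13.5192; S(2,+2) = 16.3625
Terminal payoffs V(N, j) = max(S_T - K, 0):
  V(2,-2) = 0.000000; V(2,-1) = 0.000000; V(2,+0) = 0.310000; V(2,+1) = 2.659218; V(2,+2) = 5.502513
Backward induction: V(k, j) = exp(-r*dt) * [p_u * V(k+1, j+1) + p_m * V(k+1, j) + p_d * V(k+1, j-1)]
  V(1,-1) = exp(-r*dt) * [p_u*0.310000 + p_m*0.000000 + p_d*0.000000] = 0.047532
  V(1,+0) = exp(-r*dt) * [p_u*2.659218 + p_m*0.310000 + p_d*0.000000] = 0.614183
  V(1,+1) = exp(-r*dt) * [p_u*5.502513 + p_m*2.659218 + p_d*0.310000] = 2.670349
  V(0,+0) = exp(-r*dt) * [p_u*2.670349 + p_m*0.614183 + p_d*0.047532] = 0.827007

Answer: Price = V(0,0) = 0.8270


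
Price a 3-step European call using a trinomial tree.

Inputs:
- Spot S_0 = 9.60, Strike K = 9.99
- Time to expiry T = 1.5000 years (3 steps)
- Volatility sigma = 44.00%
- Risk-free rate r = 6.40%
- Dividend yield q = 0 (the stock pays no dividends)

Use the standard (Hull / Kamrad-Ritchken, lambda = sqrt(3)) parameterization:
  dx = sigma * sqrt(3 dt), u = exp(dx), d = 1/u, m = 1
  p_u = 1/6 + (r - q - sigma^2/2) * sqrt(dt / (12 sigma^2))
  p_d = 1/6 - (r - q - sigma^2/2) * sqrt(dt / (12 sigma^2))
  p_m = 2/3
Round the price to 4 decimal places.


Answer: Price = V(0,0) = 2.1398

Derivation:
dt = T/N = 0.500000; dx = sigma*sqrt(3*dt) = 0.538888
u = exp(dx) = 1.714099; d = 1/u = 0.583397
p_u = 0.151450, p_m = 0.666667, p_d = 0.181883
Discount per step: exp(-r*dt) = 0.968507
Stock lattice S(k, j) with j the centered position index:
  k=0: S(0,+0) = 9.6000
  k=1: S(1,-1) = 5.6006; S(1,+0) = 9.6000; S(1,+1) = 16.4554
  k=2: S(2,-2) = 3.2674; S(2,-1) = 5.6006; S(2,+0) = 9.6000; S(2,+1) = 16.4554; S(2,+2) = 28.2061
  k=3: S(3,-3) = 1.9062; S(3,-2) = 3.2674; S(3,-1) = 5.6006; S(3,+0) = 9.6000; S(3,+1) = 16.4554; S(3,+2) = 28.2061; S(3,+3) = 48.3481
Terminal payoffs V(N, j) = max(S_T - K, 0):
  V(3,-3) = 0.000000; V(3,-2) = 0.000000; V(3,-1) = 0.000000; V(3,+0) = 0.000000; V(3,+1) = 6.465353; V(3,+2) = 18.216109; V(3,+3) = 38.358071
Backward induction: V(k, j) = exp(-r*dt) * [p_u * V(k+1, j+1) + p_m * V(k+1, j) + p_d * V(k+1, j-1)]
  V(2,-2) = exp(-r*dt) * [p_u*0.000000 + p_m*0.000000 + p_d*0.000000] = 0.000000
  V(2,-1) = exp(-r*dt) * [p_u*0.000000 + p_m*0.000000 + p_d*0.000000] = 0.000000
  V(2,+0) = exp(-r*dt) * [p_u*6.465353 + p_m*0.000000 + p_d*0.000000] = 0.948341
  V(2,+1) = exp(-r*dt) * [p_u*18.216109 + p_m*6.465353 + p_d*0.000000] = 6.846439
  V(2,+2) = exp(-r*dt) * [p_u*38.358071 + p_m*18.216109 + p_d*6.465353] = 18.526898
  V(1,-1) = exp(-r*dt) * [p_u*0.948341 + p_m*0.000000 + p_d*0.000000] = 0.139103
  V(1,+0) = exp(-r*dt) * [p_u*6.846439 + p_m*0.948341 + p_d*0.000000] = 1.616555
  V(1,+1) = exp(-r*dt) * [p_u*18.526898 + p_m*6.846439 + p_d*0.948341] = 7.305136
  V(0,+0) = exp(-r*dt) * [p_u*7.305136 + p_m*1.616555 + p_d*0.139103] = 2.139787


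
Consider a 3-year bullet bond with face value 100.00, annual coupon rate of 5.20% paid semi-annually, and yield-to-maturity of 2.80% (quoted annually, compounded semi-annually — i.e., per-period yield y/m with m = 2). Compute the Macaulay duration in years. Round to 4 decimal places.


Coupon per period c = face * coupon_rate / m = 2.600000
Periods per year m = 2; per-period yield y/m = 0.014000
Number of cashflows N = 6
Cashflows (t years, CF_t, discount factor 1/(1+y/m)^(m*t), PV):
  t = 0.5000: CF_t = 2.600000, DF = 0.986193, PV = 2.564103
  t = 1.0000: CF_t = 2.600000, DF = 0.972577, PV = 2.528701
  t = 1.5000: CF_t = 2.600000, DF = 0.959149, PV = 2.493788
  t = 2.0000: CF_t = 2.600000, DF = 0.945906, PV = 2.459357
  t = 2.5000: CF_t = 2.600000, DF = 0.932847, PV = 2.425401
  t = 3.0000: CF_t = 102.600000, DF = 0.919967, PV = 94.388619
Price P = sum_t PV_t = 106.859968
Macaulay numerator sum_t t * PV_t:
  t * PV_t at t = 0.5000: 1.282051
  t * PV_t at t = 1.0000: 2.528701
  t * PV_t at t = 1.5000: 3.740682
  t * PV_t at t = 2.0000: 4.918713
  t * PV_t at t = 2.5000: 6.063503
  t * PV_t at t = 3.0000: 283.165856
Macaulay duration D = (sum_t t * PV_t) / P = 301.699506 / 106.859968 = 2.823316

Answer: Macaulay duration = 2.8233 years


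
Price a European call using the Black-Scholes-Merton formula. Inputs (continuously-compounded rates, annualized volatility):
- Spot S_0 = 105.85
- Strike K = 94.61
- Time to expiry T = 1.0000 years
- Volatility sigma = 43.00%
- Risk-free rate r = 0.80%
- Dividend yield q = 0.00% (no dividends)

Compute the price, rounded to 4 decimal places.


d1 = (ln(S/K) + (r - q + 0.5*sigma^2) * T) / (sigma * sqrt(T)) = 0.49467400
d2 = d1 - sigma * sqrt(T) = 0.06467400
exp(-rT) = 0.99203191; exp(-qT) = 1.00000000
C = S_0 * exp(-qT) * N(d1) - K * exp(-rT) * N(d2)
N(d1) = 0.68958487; N(d2) = 0.52578322
C = 105.8500 * 1.00000000 * 0.68958487 - 94.6100 * 0.99203191 * 0.52578322 = 23.6446

Answer: Price = 23.6446


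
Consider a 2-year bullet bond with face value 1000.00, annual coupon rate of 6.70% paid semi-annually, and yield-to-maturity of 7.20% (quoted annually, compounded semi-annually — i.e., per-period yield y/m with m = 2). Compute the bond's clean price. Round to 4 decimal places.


Coupon per period c = face * coupon_rate / m = 33.500000
Periods per year m = 2; per-period yield y/m = 0.036000
Number of cashflows N = 4
Cashflows (t years, CF_t, discount factor 1/(1+y/m)^(m*t), PV):
  t = 0.5000: CF_t = 33.500000, DF = 0.965251, PV = 32.335907
  t = 1.0000: CF_t = 33.500000, DF = 0.931709, PV = 31.212266
  t = 1.5000: CF_t = 33.500000, DF = 0.899333, PV = 30.127670
  t = 2.0000: CF_t = 1033.500000, DF = 0.868082, PV = 897.163217
Price P = sum_t PV_t = 990.839059

Answer: Price = 990.8391


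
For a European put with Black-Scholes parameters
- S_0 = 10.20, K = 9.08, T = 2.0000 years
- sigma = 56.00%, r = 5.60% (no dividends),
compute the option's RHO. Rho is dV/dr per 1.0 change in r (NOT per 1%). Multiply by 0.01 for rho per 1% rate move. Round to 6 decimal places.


Answer: Rho = -8.814105

Derivation:
d1 = 0.6842691611; d2 = -0.1076904338
phi(d1) = 0.3156722852; exp(-qT) = 1.0000000000; exp(-rT) = 0.8940442575
N(-d2) = 0.5428793709
Rho = -K*T*exp(-rT)*N(-d2) = -9.0800 * 2.0000 * 0.8940442575 * 0.5428793709 = -8.814105


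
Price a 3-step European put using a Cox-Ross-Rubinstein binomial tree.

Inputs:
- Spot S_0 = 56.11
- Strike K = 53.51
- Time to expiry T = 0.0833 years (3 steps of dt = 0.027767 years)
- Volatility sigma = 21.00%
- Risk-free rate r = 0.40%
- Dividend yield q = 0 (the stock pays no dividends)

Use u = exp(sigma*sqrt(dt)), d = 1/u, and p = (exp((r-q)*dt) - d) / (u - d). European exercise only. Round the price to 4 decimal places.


dt = T/N = 0.027767
u = exp(sigma*sqrt(dt)) = 1.035612; d = 1/u = 0.965612
p = (exp((r-q)*dt) - d) / (u - d) = 0.492839
Discount per step: exp(-r*dt) = 0.999889
Stock lattice S(k, i) with i counting down-moves:
  k=0: S(0,0) = 56.1100
  k=1: S(1,0) = 58.1082; S(1,1) = 54.1805
  k=2: S(2,0) = 60.1776; S(2,1) = 56.1100; S(2,2) = 52.3173
  k=3: S(3,0) = 62.3207; S(3,1) = 58.1082; S(3,2) = 54.1805; S(3,3) = 50.5183
Terminal payoffs V(N, i) = max(K - S_T, 0):
  V(3,0) = 0.000000; V(3,1) = 0.000000; V(3,2) = 0.000000; V(3,3) = 2.991730
Backward induction: V(k, i) = exp(-r*dt) * [p * V(k+1, i) + (1-p) * V(k+1, i+1)].
  V(2,0) = exp(-r*dt) * [p*0.000000 + (1-p)*0.000000] = 0.000000
  V(2,1) = exp(-r*dt) * [p*0.000000 + (1-p)*0.000000] = 0.000000
  V(2,2) = exp(-r*dt) * [p*0.000000 + (1-p)*2.991730] = 1.517119
  V(1,0) = exp(-r*dt) * [p*0.000000 + (1-p)*0.000000] = 0.000000
  V(1,1) = exp(-r*dt) * [p*0.000000 + (1-p)*1.517119] = 0.769338
  V(0,0) = exp(-r*dt) * [p*0.000000 + (1-p)*0.769338] = 0.390134

Answer: Price = V(0,0) = 0.3901


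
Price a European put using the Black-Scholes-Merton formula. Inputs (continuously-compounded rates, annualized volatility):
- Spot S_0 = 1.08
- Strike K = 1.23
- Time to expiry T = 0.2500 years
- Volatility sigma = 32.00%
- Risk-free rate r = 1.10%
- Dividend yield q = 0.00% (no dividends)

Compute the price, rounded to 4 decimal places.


d1 = (ln(S/K) + (r - q + 0.5*sigma^2) * T) / (sigma * sqrt(T)) = -0.71564455
d2 = d1 - sigma * sqrt(T) = -0.87564455
exp(-rT) = 0.99725378; exp(-qT) = 1.00000000
P = K * exp(-rT) * N(-d2) - S_0 * exp(-qT) * N(-d1)
N(-d1) = 0.76289457; N(-d2) = 0.80938835
P = 1.2300 * 0.99725378 * 0.80938835 - 1.0800 * 1.00000000 * 0.76289457 = 0.1689

Answer: Price = 0.1689


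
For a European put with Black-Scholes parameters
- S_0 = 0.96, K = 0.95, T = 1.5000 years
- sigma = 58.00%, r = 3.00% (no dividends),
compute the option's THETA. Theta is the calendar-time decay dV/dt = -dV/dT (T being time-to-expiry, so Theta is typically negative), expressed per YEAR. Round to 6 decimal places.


Answer: Theta = -0.065964

Derivation:
d1 = 0.4332658863; d2 = -0.2770861391
phi(d1) = 0.3632012476; exp(-qT) = 1.0000000000; exp(-rT) = 0.9559974818
Theta = -S*exp(-qT)*phi(d1)*sigma/(2*sqrt(T)) + r*K*exp(-rT)*N(-d2) - q*S*exp(-qT)*N(-d1)
N(-d1) = 0.3324108091; N(-d2) = 0.6091430177; sqrt(T) = 1.2247448714
Term 1 = -0.9600 * 1.0000000000 * 0.3632012476 * 0.5800 / (2 * 1.2247448714) = -0.0825602374
Term 2 = 0.0300 * 0.9500 * 0.9559974818 * 0.6091430177 = 0.0165966669
Term 3 = 0 (no dividend yield, q = 0)
Theta = -0.0825602374 + (0.0165966669) + (0.0000000000) = -0.065964


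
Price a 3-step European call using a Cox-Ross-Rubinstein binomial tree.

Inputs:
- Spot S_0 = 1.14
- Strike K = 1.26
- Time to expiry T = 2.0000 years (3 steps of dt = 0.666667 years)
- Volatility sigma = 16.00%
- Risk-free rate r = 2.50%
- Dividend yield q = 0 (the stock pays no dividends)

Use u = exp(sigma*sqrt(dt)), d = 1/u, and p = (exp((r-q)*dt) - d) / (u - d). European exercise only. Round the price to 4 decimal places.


dt = T/N = 0.666667
u = exp(sigma*sqrt(dt)) = 1.139557; d = 1/u = 0.877534
p = (exp((r-q)*dt) - d) / (u - d) = 0.531527
Discount per step: exp(-r*dt) = 0.983471
Stock lattice S(k, i) with i counting down-moves:
  k=0: S(0,0) = 1.1400
  k=1: S(1,0) = 1.2991; S(1,1) = 1.0004
  k=2: S(2,0) = 1.4804; S(2,1) = 1.1400; S(2,2) = 0.8779
  k=3: S(3,0) = 1.6870; S(3,1) = 1.2991; S(3,2) = 1.0004; S(3,3) = 0.7704
Terminal payoffs V(N, i) = max(S_T - K, 0):
  V(3,0) = 0.426991; V(3,1) = 0.039095; V(3,2) = 0.000000; V(3,3) = 0.000000
Backward induction: V(k, i) = exp(-r*dt) * [p * V(k+1, i) + (1-p) * V(k+1, i+1)].
  V(2,0) = exp(-r*dt) * [p*0.426991 + (1-p)*0.039095] = 0.241218
  V(2,1) = exp(-r*dt) * [p*0.039095 + (1-p)*0.000000] = 0.020436
  V(2,2) = exp(-r*dt) * [p*0.000000 + (1-p)*0.000000] = 0.000000
  V(1,0) = exp(-r*dt) * [p*0.241218 + (1-p)*0.020436] = 0.135511
  V(1,1) = exp(-r*dt) * [p*0.020436 + (1-p)*0.000000] = 0.010683
  V(0,0) = exp(-r*dt) * [p*0.135511 + (1-p)*0.010683] = 0.075759

Answer: Price = V(0,0) = 0.0758


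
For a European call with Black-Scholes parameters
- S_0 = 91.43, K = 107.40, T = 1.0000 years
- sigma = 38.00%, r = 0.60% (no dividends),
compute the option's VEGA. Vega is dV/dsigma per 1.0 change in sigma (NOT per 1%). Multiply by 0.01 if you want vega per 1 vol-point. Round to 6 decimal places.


Answer: Vega = 35.619876

Derivation:
d1 = -0.2178592892; d2 = -0.5978592892
phi(d1) = 0.3895863015; exp(-qT) = 1.0000000000; exp(-rT) = 0.9940179641
Vega = S * exp(-qT) * phi(d1) * sqrt(T) = 91.4300 * 1.0000000000 * 0.3895863015 * 1.0000000000 = 35.619876


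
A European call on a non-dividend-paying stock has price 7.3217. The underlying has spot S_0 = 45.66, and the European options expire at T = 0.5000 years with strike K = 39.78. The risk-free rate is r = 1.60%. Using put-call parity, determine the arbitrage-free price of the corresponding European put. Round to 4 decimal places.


Answer: Put price = 1.1247

Derivation:
Put-call parity: C - P = S_0 * exp(-qT) - K * exp(-rT).
S_0 * exp(-qT) = 45.6600 * 1.00000000 = 45.66000000
K * exp(-rT) = 39.7800 * 0.99203191 = 39.46302957
P = C - S*exp(-qT) + K*exp(-rT)
P = 7.3217 - 45.66000000 + 39.46302957 = 1.1247


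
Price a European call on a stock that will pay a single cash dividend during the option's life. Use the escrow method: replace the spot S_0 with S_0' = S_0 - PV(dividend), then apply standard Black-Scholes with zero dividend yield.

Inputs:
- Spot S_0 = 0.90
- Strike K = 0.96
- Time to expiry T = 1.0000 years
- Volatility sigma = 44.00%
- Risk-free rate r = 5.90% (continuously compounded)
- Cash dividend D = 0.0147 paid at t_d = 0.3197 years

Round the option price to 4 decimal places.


PV(D) = D * exp(-r * t_d) = 0.0147 * 0.98131448 = 0.01442532
S_0' = S_0 - PV(D) = 0.9000 - 0.01442532 = 0.88557468
d1 = (ln(S_0'/K) + (r + sigma^2/2)*T) / (sigma*sqrt(T)) = 0.17068978
d2 = d1 - sigma*sqrt(T) = -0.26931022
exp(-rT) = 0.94270677
N(d1) = 0.56776615; N(d2) = 0.39384548
C = S_0' * N(d1) - K * exp(-rT) * N(d2) = 0.88557468 * 0.56776615 - 0.9600 * 0.94270677 * 0.39384548 = 0.1464

Answer: Price = 0.1464


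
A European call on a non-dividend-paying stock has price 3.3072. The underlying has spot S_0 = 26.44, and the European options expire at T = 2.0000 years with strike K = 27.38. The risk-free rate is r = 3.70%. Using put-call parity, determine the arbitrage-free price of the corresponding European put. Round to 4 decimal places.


Put-call parity: C - P = S_0 * exp(-qT) - K * exp(-rT).
S_0 * exp(-qT) = 26.4400 * 1.00000000 = 26.44000000
K * exp(-rT) = 27.3800 * 0.92867169 = 25.42703098
P = C - S*exp(-qT) + K*exp(-rT)
P = 3.3072 - 26.44000000 + 25.42703098 = 2.2942

Answer: Put price = 2.2942


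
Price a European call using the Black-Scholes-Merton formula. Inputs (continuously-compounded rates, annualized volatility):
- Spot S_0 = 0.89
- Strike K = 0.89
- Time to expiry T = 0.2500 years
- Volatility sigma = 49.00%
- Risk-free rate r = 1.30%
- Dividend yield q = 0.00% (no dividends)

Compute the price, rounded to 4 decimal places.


Answer: Price = 0.0881

Derivation:
d1 = (ln(S/K) + (r - q + 0.5*sigma^2) * T) / (sigma * sqrt(T)) = 0.13576531
d2 = d1 - sigma * sqrt(T) = -0.10923469
exp(-rT) = 0.99675528; exp(-qT) = 1.00000000
C = S_0 * exp(-qT) * N(d1) - K * exp(-rT) * N(d2)
N(d1) = 0.55399659; N(d2) = 0.45650817
C = 0.8900 * 1.00000000 * 0.55399659 - 0.8900 * 0.99675528 * 0.45650817 = 0.0881


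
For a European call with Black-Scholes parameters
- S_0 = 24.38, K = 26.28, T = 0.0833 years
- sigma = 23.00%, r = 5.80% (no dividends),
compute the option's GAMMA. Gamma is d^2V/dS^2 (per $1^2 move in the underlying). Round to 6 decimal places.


d1 = -1.0245305049; d2 = -1.0909125055
phi(d1) = 0.2360362437; exp(-qT) = 1.0000000000; exp(-rT) = 0.9951802524
Gamma = exp(-qT) * phi(d1) / (S * sigma * sqrt(T)) = 1.0000000000 * 0.2360362437 / (24.3800 * 0.2300 * 0.2886173938) = 0.145846

Answer: Gamma = 0.145846


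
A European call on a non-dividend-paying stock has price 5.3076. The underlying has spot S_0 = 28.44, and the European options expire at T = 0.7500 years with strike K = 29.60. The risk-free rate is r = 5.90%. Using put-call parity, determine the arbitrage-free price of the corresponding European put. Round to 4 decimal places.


Put-call parity: C - P = S_0 * exp(-qT) - K * exp(-rT).
S_0 * exp(-qT) = 28.4400 * 1.00000000 = 28.44000000
K * exp(-rT) = 29.6000 * 0.95671475 = 28.31875657
P = C - S*exp(-qT) + K*exp(-rT)
P = 5.3076 - 28.44000000 + 28.31875657 = 5.1864

Answer: Put price = 5.1864


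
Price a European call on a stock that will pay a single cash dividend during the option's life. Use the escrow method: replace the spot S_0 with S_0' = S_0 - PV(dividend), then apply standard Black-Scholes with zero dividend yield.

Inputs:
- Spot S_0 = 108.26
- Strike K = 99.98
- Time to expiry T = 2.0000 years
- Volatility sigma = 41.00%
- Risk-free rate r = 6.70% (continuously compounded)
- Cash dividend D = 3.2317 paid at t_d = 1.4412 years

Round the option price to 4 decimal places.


Answer: Price = 32.0166

Derivation:
PV(D) = D * exp(-r * t_d) = 3.2317 * 0.90795506 = 2.93423835
S_0' = S_0 - PV(D) = 108.2600 - 2.93423835 = 105.32576165
d1 = (ln(S_0'/K) + (r + sigma^2/2)*T) / (sigma*sqrt(T)) = 0.61085036
d2 = d1 - sigma*sqrt(T) = 0.03102280
exp(-rT) = 0.87459006
N(d1) = 0.72935067; N(d2) = 0.51237432
C = S_0' * N(d1) - K * exp(-rT) * N(d2) = 105.32576165 * 0.72935067 - 99.9800 * 0.87459006 * 0.51237432 = 32.0166


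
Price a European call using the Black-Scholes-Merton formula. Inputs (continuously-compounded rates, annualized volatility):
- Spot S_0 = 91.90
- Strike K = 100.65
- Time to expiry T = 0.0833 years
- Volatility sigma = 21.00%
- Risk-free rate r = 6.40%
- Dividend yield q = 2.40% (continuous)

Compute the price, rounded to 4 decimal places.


Answer: Price = 0.1924

Derivation:
d1 = (ln(S/K) + (r - q + 0.5*sigma^2) * T) / (sigma * sqrt(T)) = -1.41527552
d2 = d1 - sigma * sqrt(T) = -1.47588517
exp(-rT) = 0.99468299; exp(-qT) = 0.99800280
C = S_0 * exp(-qT) * N(d1) - K * exp(-rT) * N(d2)
N(d1) = 0.07849386; N(d2) = 0.06998736
C = 91.9000 * 0.99800280 * 0.07849386 - 100.6500 * 0.99468299 * 0.06998736 = 0.1924


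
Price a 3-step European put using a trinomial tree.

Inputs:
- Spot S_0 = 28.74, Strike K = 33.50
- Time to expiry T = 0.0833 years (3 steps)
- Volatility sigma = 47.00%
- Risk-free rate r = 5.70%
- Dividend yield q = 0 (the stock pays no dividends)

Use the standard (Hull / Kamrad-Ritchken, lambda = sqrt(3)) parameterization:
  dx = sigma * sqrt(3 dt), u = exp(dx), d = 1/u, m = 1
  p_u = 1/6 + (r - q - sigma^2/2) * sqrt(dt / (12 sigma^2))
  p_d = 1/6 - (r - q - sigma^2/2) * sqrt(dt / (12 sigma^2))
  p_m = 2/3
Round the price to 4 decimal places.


dt = T/N = 0.027767; dx = sigma*sqrt(3*dt) = 0.135650
u = exp(dx) = 1.145281; d = 1/u = 0.873148
p_u = 0.161196, p_m = 0.666667, p_d = 0.172137
Discount per step: exp(-r*dt) = 0.998419
Stock lattice S(k, j) with j the centered position index:
  k=0: S(0,+0) = 28.7400
  k=1: S(1,-1) = 25.0943; S(1,+0) = 28.7400; S(1,+1) = 32.9154
  k=2: S(2,-2) = 21.9110; S(2,-1) = 25.0943; S(2,+0) = 28.7400; S(2,+1) = 32.9154; S(2,+2) = 37.6974
  k=3: S(3,-3) = 19.1316; S(3,-2) = 21.9110; S(3,-1) = 25.0943; S(3,+0) = 28.7400; S(3,+1) = 32.9154; S(3,+2) = 37.6974; S(3,+3) = 43.1741
Terminal payoffs V(N, j) = max(K - S_T, 0):
  V(3,-3) = 14.368439; V(3,-2) = 11.588984; V(3,-1) = 8.405726; V(3,+0) = 4.760000; V(3,+1) = 0.584619; V(3,+2) = 0.000000; V(3,+3) = 0.000000
Backward induction: V(k, j) = exp(-r*dt) * [p_u * V(k+1, j+1) + p_m * V(k+1, j) + p_d * V(k+1, j-1)]
  V(2,-2) = exp(-r*dt) * [p_u*8.405726 + p_m*11.588984 + p_d*14.368439] = 11.536029
  V(2,-1) = exp(-r*dt) * [p_u*4.760000 + p_m*8.405726 + p_d*11.588984] = 8.352775
  V(2,+0) = exp(-r*dt) * [p_u*0.584619 + p_m*4.760000 + p_d*8.405726] = 4.707053
  V(2,+1) = exp(-r*dt) * [p_u*0.000000 + p_m*0.584619 + p_d*4.760000] = 1.207206
  V(2,+2) = exp(-r*dt) * [p_u*0.000000 + p_m*0.000000 + p_d*0.584619] = 0.100475
  V(1,-1) = exp(-r*dt) * [p_u*4.707053 + p_m*8.352775 + p_d*11.536029] = 8.299908
  V(1,+0) = exp(-r*dt) * [p_u*1.207206 + p_m*4.707053 + p_d*8.352775] = 4.762911
  V(1,+1) = exp(-r*dt) * [p_u*0.100475 + p_m*1.207206 + p_d*4.707053] = 1.628679
  V(0,+0) = exp(-r*dt) * [p_u*1.628679 + p_m*4.762911 + p_d*8.299908] = 4.858837

Answer: Price = V(0,0) = 4.8588


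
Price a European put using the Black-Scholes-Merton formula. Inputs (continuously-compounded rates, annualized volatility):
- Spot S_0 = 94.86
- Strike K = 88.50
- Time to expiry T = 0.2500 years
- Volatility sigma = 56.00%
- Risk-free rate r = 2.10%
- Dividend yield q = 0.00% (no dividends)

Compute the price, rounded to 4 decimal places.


d1 = (ln(S/K) + (r - q + 0.5*sigma^2) * T) / (sigma * sqrt(T)) = 0.40660560
d2 = d1 - sigma * sqrt(T) = 0.12660560
exp(-rT) = 0.99476376; exp(-qT) = 1.00000000
P = K * exp(-rT) * N(-d2) - S_0 * exp(-qT) * N(-d1)
N(-d1) = 0.34214884; N(-d2) = 0.44962628
P = 88.5000 * 0.99476376 * 0.44962628 - 94.8600 * 1.00000000 * 0.34214884 = 7.1273

Answer: Price = 7.1273


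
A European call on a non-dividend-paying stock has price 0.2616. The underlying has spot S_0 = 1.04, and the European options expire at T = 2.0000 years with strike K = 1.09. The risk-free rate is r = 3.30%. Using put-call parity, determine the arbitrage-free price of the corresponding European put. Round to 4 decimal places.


Put-call parity: C - P = S_0 * exp(-qT) - K * exp(-rT).
S_0 * exp(-qT) = 1.0400 * 1.00000000 = 1.04000000
K * exp(-rT) = 1.0900 * 0.93613086 = 1.02038264
P = C - S*exp(-qT) + K*exp(-rT)
P = 0.2616 - 1.04000000 + 1.02038264 = 0.2420

Answer: Put price = 0.2420


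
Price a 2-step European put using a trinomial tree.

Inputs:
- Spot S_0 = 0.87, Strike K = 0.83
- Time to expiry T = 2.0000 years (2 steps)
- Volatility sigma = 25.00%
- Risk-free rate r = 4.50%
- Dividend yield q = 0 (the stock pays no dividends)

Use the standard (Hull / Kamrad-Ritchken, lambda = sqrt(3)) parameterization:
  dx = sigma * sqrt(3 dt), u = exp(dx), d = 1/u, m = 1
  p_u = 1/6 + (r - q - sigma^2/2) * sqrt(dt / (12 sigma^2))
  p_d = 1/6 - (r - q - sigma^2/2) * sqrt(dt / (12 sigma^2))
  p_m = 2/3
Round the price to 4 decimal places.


Answer: Price = V(0,0) = 0.0585

Derivation:
dt = T/N = 1.000000; dx = sigma*sqrt(3*dt) = 0.433013
u = exp(dx) = 1.541896; d = 1/u = 0.648552
p_u = 0.182544, p_m = 0.666667, p_d = 0.150790
Discount per step: exp(-r*dt) = 0.955997
Stock lattice S(k, j) with j the centered position index:
  k=0: S(0,+0) = 0.8700
  k=1: S(1,-1) = 0.5642; S(1,+0) = 0.8700; S(1,+1) = 1.3414
  k=2: S(2,-2) = 0.3659; S(2,-1) = 0.5642; S(2,+0) = 0.8700; S(2,+1) = 1.3414; S(2,+2) = 2.0684
Terminal payoffs V(N, j) = max(K - S_T, 0):
  V(2,-2) = 0.464061; V(2,-1) = 0.265760; V(2,+0) = 0.000000; V(2,+1) = 0.000000; V(2,+2) = 0.000000
Backward induction: V(k, j) = exp(-r*dt) * [p_u * V(k+1, j+1) + p_m * V(k+1, j) + p_d * V(k+1, j-1)]
  V(1,-1) = exp(-r*dt) * [p_u*0.000000 + p_m*0.265760 + p_d*0.464061] = 0.236273
  V(1,+0) = exp(-r*dt) * [p_u*0.000000 + p_m*0.000000 + p_d*0.265760] = 0.038310
  V(1,+1) = exp(-r*dt) * [p_u*0.000000 + p_m*0.000000 + p_d*0.000000] = 0.000000
  V(0,+0) = exp(-r*dt) * [p_u*0.000000 + p_m*0.038310 + p_d*0.236273] = 0.058476


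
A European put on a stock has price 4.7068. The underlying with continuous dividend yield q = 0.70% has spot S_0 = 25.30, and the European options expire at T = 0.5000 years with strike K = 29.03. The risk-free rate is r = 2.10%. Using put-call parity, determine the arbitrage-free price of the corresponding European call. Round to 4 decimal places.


Put-call parity: C - P = S_0 * exp(-qT) - K * exp(-rT).
S_0 * exp(-qT) = 25.3000 * 0.99650612 = 25.21160478
K * exp(-rT) = 29.0300 * 0.98955493 = 28.72677969
C = P + S*exp(-qT) - K*exp(-rT)
C = 4.7068 + 25.21160478 - 28.72677969 = 1.1916

Answer: Call price = 1.1916


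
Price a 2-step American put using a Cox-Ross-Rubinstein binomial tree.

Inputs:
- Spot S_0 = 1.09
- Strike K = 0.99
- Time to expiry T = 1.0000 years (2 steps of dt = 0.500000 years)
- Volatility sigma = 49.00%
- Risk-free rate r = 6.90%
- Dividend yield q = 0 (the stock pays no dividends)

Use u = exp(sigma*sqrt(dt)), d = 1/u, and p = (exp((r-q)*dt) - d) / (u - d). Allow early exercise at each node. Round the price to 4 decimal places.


dt = T/N = 0.500000
u = exp(sigma*sqrt(dt)) = 1.414084; d = 1/u = 0.707171
p = (exp((r-q)*dt) - d) / (u - d) = 0.463891
Discount per step: exp(-r*dt) = 0.966088
Stock lattice S(k, i) with i counting down-moves:
  k=0: S(0,0) = 1.0900
  k=1: S(1,0) = 1.5414; S(1,1) = 0.7708
  k=2: S(2,0) = 2.1796; S(2,1) = 1.0900; S(2,2) = 0.5451
Terminal payoffs V(N, i) = max(K - S_T, 0):
  V(2,0) = 0.000000; V(2,1) = 0.000000; V(2,2) = 0.444901
Backward induction: V(k, i) = exp(-r*dt) * [p * V(k+1, i) + (1-p) * V(k+1, i+1)]; then take max(V_cont, immediate exercise) for American.
  V(1,0) = exp(-r*dt) * [p*0.000000 + (1-p)*0.000000] = 0.000000; exercise = 0.000000; V(1,0) = max -> 0.000000
  V(1,1) = exp(-r*dt) * [p*0.000000 + (1-p)*0.444901] = 0.230427; exercise = 0.219183; V(1,1) = max -> 0.230427
  V(0,0) = exp(-r*dt) * [p*0.000000 + (1-p)*0.230427] = 0.119345; exercise = 0.000000; V(0,0) = max -> 0.119345

Answer: Price = V(0,0) = 0.1193


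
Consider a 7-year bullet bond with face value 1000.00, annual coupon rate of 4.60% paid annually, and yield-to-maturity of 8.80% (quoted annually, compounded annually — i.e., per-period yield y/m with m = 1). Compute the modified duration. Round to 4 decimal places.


Coupon per period c = face * coupon_rate / m = 46.000000
Periods per year m = 1; per-period yield y/m = 0.088000
Number of cashflows N = 7
Cashflows (t years, CF_t, discount factor 1/(1+y/m)^(m*t), PV):
  t = 1.0000: CF_t = 46.000000, DF = 0.919118, PV = 42.279412
  t = 2.0000: CF_t = 46.000000, DF = 0.844777, PV = 38.859753
  t = 3.0000: CF_t = 46.000000, DF = 0.776450, PV = 35.716685
  t = 4.0000: CF_t = 46.000000, DF = 0.713649, PV = 32.827836
  t = 5.0000: CF_t = 46.000000, DF = 0.655927, PV = 30.172643
  t = 6.0000: CF_t = 46.000000, DF = 0.602874, PV = 27.732209
  t = 7.0000: CF_t = 1046.000000, DF = 0.554112, PV = 579.601388
Price P = sum_t PV_t = 787.189926
First compute Macaulay numerator sum_t t * PV_t:
  t * PV_t at t = 1.0000: 42.279412
  t * PV_t at t = 2.0000: 77.719507
  t * PV_t at t = 3.0000: 107.150055
  t * PV_t at t = 4.0000: 131.311343
  t * PV_t at t = 5.0000: 150.863215
  t * PV_t at t = 6.0000: 166.393252
  t * PV_t at t = 7.0000: 4057.209718
Macaulay duration D = 4732.926502 / 787.189926 = 6.012433
Modified duration = D / (1 + y/m) = 6.012433 / (1 + 0.088000) = 5.526133

Answer: Modified duration = 5.5261
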